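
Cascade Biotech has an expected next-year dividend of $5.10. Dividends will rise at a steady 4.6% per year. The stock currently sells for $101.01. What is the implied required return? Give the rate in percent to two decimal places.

Rearranging the constant-growth DDM: r = D₁/P₀ + g.
r = 5.1000 / 101.01 + 0.046 = 0.05049 + 0.046 = 0.09649

9.65%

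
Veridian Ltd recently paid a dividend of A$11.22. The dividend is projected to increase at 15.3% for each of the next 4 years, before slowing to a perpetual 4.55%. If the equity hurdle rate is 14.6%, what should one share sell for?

A$165.17

Two-stage DDM. Project D₁…D_4 at 0.153, terminal growth 0.0455, discount at r = 0.146.
D_1 = 12.9367
D_2 = 14.9160
D_3 = 17.1981
D_4 = 19.8294
Terminal value at t=4: TV = D_5/(r−g) = 20.7317/(0.146−0.0455) = 206.2852
P₀ = 12.9367/(1+0.146)^1 + 14.9160/(1+0.146)^2 + 17.1981/(1+0.146)^3 + 19.8294/(1+0.146)^4 + 206.2852/(1+0.146)^4 = 165.1691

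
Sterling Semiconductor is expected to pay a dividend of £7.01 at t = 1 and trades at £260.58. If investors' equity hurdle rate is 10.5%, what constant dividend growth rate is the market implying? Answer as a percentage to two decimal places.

From P₀ = D₁/(r − g), the implied growth is g = r − D₁/P₀.
g = 0.105 − 7.01/260.58 = 0.105 − 0.02690 = 0.07810

7.81%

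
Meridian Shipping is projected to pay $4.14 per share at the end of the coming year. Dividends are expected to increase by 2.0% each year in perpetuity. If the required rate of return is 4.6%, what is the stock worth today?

Gordon growth model: P₀ = D₁/(r − g), with D₁ = 4.14 given directly.
P₀ = 4.1400 / (0.046 − 0.02) = 4.1400 / 0.026 = 159.2308

$159.23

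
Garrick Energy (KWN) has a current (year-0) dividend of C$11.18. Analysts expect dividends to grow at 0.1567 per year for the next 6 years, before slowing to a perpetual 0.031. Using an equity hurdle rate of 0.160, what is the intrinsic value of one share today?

C$154.25

Two-stage DDM. Project D₁…D_6 at 0.1567, terminal growth 0.031, discount at r = 0.16.
D_1 = 12.9319
D_2 = 14.9583
D_3 = 17.3023
D_4 = 20.0136
D_5 = 23.1497
D_6 = 26.7773
Terminal value at t=6: TV = D_7/(r−g) = 27.6074/(0.16−0.031) = 214.0105
P₀ = 12.9319/(1+0.16)^1 + 14.9583/(1+0.16)^2 + 17.3023/(1+0.16)^3 + 20.0136/(1+0.16)^4 + 23.1497/(1+0.16)^5 + 26.7773/(1+0.16)^6 + 214.0105/(1+0.16)^6 = 154.2542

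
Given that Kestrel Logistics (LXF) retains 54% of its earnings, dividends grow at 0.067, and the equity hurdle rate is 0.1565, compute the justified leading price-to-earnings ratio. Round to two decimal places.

5.14

Payout ratio b = 1 − 0.54 = 0.46.
Justified leading P/E = b/(r−g) = 0.46/(0.1565−0.067) = 5.1397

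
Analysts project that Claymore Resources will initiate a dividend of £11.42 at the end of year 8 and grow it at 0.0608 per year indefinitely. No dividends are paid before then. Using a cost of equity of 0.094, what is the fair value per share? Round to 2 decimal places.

£183.40

Deferred-dividend DDM. At t=7 the remaining stream is a growing perpetuity with first payment D_8 = 11.42.
V_7 = D_8/(r−g) = 11.42/(0.094−0.0608) = 343.9759
P₀ = V_7/(1+r)^7 = 343.9759/(1+0.094)^7 = 183.4031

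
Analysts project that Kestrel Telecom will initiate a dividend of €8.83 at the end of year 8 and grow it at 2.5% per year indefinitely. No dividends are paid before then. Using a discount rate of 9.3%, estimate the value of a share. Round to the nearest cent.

Deferred-dividend DDM. At t=7 the remaining stream is a growing perpetuity with first payment D_8 = 8.83.
V_7 = D_8/(r−g) = 8.83/(0.093−0.025) = 129.8529
P₀ = V_7/(1+r)^7 = 129.8529/(1+0.093)^7 = 69.6804

€69.68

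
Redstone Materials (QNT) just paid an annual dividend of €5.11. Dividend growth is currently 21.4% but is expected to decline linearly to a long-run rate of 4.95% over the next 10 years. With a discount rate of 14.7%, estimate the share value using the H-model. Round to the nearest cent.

H-model: P₀ = D₀[(1+g_L) + H(g_S−g_L)]/(r−g_L), with H = 10/2 = 5.
P₀ = 5.11 × [(1+0.0495) + 5×(0.214−0.0495)] / (0.147−0.0495)
   = 5.11 × 1.8720 / 0.0975 = 98.1120

€98.11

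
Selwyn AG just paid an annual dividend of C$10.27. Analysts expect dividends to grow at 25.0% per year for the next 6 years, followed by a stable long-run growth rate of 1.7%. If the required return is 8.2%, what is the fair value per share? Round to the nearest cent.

C$487.26

Two-stage DDM. Project D₁…D_6 at 0.25, terminal growth 0.017, discount at r = 0.082.
D_1 = 12.8375
D_2 = 16.0469
D_3 = 20.0586
D_4 = 25.0732
D_5 = 31.3416
D_6 = 39.1769
Terminal value at t=6: TV = D_7/(r−g) = 39.8429/(0.082−0.017) = 612.9684
P₀ = 12.8375/(1+0.082)^1 + 16.0469/(1+0.082)^2 + 20.0586/(1+0.082)^3 + 25.0732/(1+0.082)^4 + 31.3416/(1+0.082)^5 + 39.1769/(1+0.082)^6 + 612.9684/(1+0.082)^6 = 487.2597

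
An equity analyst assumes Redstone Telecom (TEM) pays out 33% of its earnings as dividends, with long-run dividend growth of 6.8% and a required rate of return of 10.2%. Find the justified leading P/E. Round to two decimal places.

9.71

Justified leading P/E = b/(r−g) = 0.33/(0.102−0.068) = 9.7059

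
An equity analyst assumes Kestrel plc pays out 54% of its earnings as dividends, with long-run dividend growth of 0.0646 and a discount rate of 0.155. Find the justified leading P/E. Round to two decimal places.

5.97

Justified leading P/E = b/(r−g) = 0.54/(0.155−0.0646) = 5.9735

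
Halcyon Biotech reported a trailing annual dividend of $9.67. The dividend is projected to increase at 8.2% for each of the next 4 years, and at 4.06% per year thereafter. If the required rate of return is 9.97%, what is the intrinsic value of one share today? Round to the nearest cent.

$196.71

Two-stage DDM. Project D₁…D_4 at 0.082, terminal growth 0.0406, discount at r = 0.0997.
D_1 = 10.4629
D_2 = 11.3209
D_3 = 12.2492
D_4 = 13.2537
Terminal value at t=4: TV = D_5/(r−g) = 13.7917/(0.0997−0.0406) = 233.3629
P₀ = 10.4629/(1+0.0997)^1 + 11.3209/(1+0.0997)^2 + 12.2492/(1+0.0997)^3 + 13.2537/(1+0.0997)^4 + 233.3629/(1+0.0997)^4 = 196.7125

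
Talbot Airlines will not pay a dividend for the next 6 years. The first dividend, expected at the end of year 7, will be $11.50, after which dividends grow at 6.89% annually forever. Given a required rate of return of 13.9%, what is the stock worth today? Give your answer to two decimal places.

$75.13

Deferred-dividend DDM. At t=6 the remaining stream is a growing perpetuity with first payment D_7 = 11.50.
V_6 = D_7/(r−g) = 11.50/(0.139−0.0689) = 164.0514
P₀ = V_6/(1+r)^6 = 164.0514/(1+0.139)^6 = 75.1342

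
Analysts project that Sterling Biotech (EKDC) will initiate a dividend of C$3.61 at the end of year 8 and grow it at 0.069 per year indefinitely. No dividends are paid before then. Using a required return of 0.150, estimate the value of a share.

Deferred-dividend DDM. At t=7 the remaining stream is a growing perpetuity with first payment D_8 = 3.61.
V_7 = D_8/(r−g) = 3.61/(0.15−0.069) = 44.5679
P₀ = V_7/(1+r)^7 = 44.5679/(1+0.15)^7 = 16.7547

C$16.75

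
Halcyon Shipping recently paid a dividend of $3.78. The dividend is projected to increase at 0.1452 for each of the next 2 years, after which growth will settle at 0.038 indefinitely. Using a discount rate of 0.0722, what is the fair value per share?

$139.23

Two-stage DDM. Project D₁…D_2 at 0.1452, terminal growth 0.038, discount at r = 0.0722.
D_1 = 4.3289
D_2 = 4.9574
Terminal value at t=2: TV = D_3/(r−g) = 5.1458/(0.0722−0.038) = 150.4616
P₀ = 4.3289/(1+0.0722)^1 + 4.9574/(1+0.0722)^2 + 150.4616/(1+0.0722)^2 = 139.2298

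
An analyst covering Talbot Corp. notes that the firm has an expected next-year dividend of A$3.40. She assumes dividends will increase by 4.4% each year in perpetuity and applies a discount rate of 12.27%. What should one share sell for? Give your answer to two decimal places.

A$43.20

Gordon growth model: P₀ = D₁/(r − g), with D₁ = 3.40 given directly.
P₀ = 3.4000 / (0.1227 − 0.044) = 3.4000 / 0.0787 = 43.2020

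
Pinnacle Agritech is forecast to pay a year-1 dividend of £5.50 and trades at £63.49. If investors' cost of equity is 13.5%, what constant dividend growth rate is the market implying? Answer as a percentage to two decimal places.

From P₀ = D₁/(r − g), the implied growth is g = r − D₁/P₀.
g = 0.135 − 5.50/63.49 = 0.135 − 0.08663 = 0.04837

4.84%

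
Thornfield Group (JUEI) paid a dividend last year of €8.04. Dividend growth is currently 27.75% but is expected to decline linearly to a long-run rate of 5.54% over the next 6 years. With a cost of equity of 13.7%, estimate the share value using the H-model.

H-model: P₀ = D₀[(1+g_L) + H(g_S−g_L)]/(r−g_L), with H = 6/2 = 3.
P₀ = 8.04 × [(1+0.0554) + 3×(0.2775−0.0554)] / (0.137−0.0554)
   = 8.04 × 1.7217 / 0.0816 = 169.6381

€169.64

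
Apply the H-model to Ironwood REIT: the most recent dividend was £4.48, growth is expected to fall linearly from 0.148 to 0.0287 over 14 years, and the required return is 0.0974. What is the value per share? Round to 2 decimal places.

£121.54

H-model: P₀ = D₀[(1+g_L) + H(g_S−g_L)]/(r−g_L), with H = 14/2 = 7.
P₀ = 4.48 × [(1+0.0287) + 7×(0.148−0.0287)] / (0.0974−0.0287)
   = 4.48 × 1.8638 / 0.0687 = 121.5404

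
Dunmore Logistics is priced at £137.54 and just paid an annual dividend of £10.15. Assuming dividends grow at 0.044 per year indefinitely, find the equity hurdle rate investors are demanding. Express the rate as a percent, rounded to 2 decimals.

Rearranging the constant-growth DDM: r = D₁/P₀ + g.
D₁ = 10.15 × (1 + 0.044) = 10.5966.
r = 10.5966 / 137.54 + 0.044 = 0.07704 + 0.044 = 0.12104

12.10%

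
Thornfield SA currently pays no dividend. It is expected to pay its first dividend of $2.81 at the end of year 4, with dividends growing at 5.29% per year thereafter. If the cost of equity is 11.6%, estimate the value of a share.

$32.04

Deferred-dividend DDM. At t=3 the remaining stream is a growing perpetuity with first payment D_4 = 2.81.
V_3 = D_4/(r−g) = 2.81/(0.116−0.0529) = 44.5325
P₀ = V_3/(1+r)^3 = 44.5325/(1+0.116)^3 = 32.0394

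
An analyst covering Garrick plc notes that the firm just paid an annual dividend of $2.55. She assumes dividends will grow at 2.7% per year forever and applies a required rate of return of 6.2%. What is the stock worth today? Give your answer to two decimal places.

Gordon growth model: P₀ = D₁/(r − g). D₁ = 2.55 × (1 + 0.027) = 2.6188.
P₀ = 2.6188 / (0.062 − 0.027) = 2.6188 / 0.035 = 74.8243

$74.82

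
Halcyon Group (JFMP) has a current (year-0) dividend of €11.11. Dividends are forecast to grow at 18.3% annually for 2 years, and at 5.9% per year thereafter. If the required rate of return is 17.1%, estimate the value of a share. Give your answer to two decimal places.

Two-stage DDM. Project D₁…D_2 at 0.183, terminal growth 0.059, discount at r = 0.171.
D_1 = 13.1431
D_2 = 15.5483
Terminal value at t=2: TV = D_3/(r−g) = 16.4657/(0.171−0.059) = 147.0149
P₀ = 13.1431/(1+0.171)^1 + 15.5483/(1+0.171)^2 + 147.0149/(1+0.171)^2 = 129.7758

€129.78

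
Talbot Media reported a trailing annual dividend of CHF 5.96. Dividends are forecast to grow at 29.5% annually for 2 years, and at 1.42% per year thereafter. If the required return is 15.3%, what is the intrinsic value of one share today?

CHF 69.15

Two-stage DDM. Project D₁…D_2 at 0.295, terminal growth 0.0142, discount at r = 0.153.
D_1 = 7.7182
D_2 = 9.9951
Terminal value at t=2: TV = D_3/(r−g) = 10.1370/(0.153−0.0142) = 73.0331
P₀ = 7.7182/(1+0.153)^1 + 9.9951/(1+0.153)^2 + 73.0331/(1+0.153)^2 = 69.1490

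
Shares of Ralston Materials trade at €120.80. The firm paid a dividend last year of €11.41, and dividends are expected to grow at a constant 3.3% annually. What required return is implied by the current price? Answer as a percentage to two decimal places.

13.06%

Rearranging the constant-growth DDM: r = D₁/P₀ + g.
D₁ = 11.41 × (1 + 0.033) = 11.7865.
r = 11.7865 / 120.80 + 0.033 = 0.09757 + 0.033 = 0.13057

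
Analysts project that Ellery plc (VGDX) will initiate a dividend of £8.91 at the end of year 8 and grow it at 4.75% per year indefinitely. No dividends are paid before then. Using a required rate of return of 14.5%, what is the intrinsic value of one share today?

£35.42

Deferred-dividend DDM. At t=7 the remaining stream is a growing perpetuity with first payment D_8 = 8.91.
V_7 = D_8/(r−g) = 8.91/(0.145−0.0475) = 91.3846
P₀ = V_7/(1+r)^7 = 91.3846/(1+0.145)^7 = 35.4189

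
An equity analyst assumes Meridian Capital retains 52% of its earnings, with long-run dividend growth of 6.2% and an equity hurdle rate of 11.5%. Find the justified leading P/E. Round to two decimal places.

Payout ratio b = 1 − 0.52 = 0.48.
Justified leading P/E = b/(r−g) = 0.48/(0.115−0.062) = 9.0566

9.06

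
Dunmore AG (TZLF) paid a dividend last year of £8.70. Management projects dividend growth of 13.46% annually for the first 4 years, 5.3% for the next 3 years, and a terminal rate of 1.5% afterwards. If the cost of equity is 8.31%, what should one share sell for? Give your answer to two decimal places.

Three-stage DDM. Project D₁…D_7; terminal Gordon value at t=7 with g = 0.015; discount at r = 0.0831.
D_1 = 9.8710
D_2 = 11.1997
D_3 = 12.7071
D_4 = 14.4175
D_5 = 15.1816
D_6 = 15.9863
D_7 = 16.8335
TV_7 = 17.0860/(0.0831−0.015) = 250.8964
P₀ = Σ Dₜ/(1+r)ᵗ + TV_7/(1+r)^7 = 212.3405

£212.34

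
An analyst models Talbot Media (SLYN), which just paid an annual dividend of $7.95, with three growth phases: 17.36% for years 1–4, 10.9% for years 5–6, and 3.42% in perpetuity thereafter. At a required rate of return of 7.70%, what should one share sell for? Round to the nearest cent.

$350.22

Three-stage DDM. Project D₁…D_6; terminal Gordon value at t=6 with g = 0.0342; discount at r = 0.077.
D_1 = 9.3301
D_2 = 10.9498
D_3 = 12.8507
D_4 = 15.0816
D_5 = 16.7255
D_6 = 18.5486
TV_6 = 19.1829/(0.077−0.0342) = 448.1995
P₀ = Σ Dₜ/(1+r)ᵗ + TV_6/(1+r)^6 = 350.2226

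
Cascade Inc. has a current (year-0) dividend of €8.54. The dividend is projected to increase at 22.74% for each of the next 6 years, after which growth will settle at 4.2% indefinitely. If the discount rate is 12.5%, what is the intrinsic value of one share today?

Two-stage DDM. Project D₁…D_6 at 0.2274, terminal growth 0.042, discount at r = 0.125.
D_1 = 10.4820
D_2 = 12.8656
D_3 = 15.7912
D_4 = 19.3822
D_5 = 23.7897
D_6 = 29.1994
Terminal value at t=6: TV = D_7/(r−g) = 30.4258/(0.125−0.042) = 366.5762
P₀ = 10.4820/(1+0.125)^1 + 12.8656/(1+0.125)^2 + 15.7912/(1+0.125)^3 + 19.3822/(1+0.125)^4 + 23.7897/(1+0.125)^5 + 29.1994/(1+0.125)^6 + 366.5762/(1+0.125)^6 = 251.0995

€251.10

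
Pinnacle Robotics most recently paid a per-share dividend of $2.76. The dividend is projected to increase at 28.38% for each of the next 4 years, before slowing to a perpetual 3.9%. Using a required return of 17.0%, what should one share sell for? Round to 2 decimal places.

Two-stage DDM. Project D₁…D_4 at 0.2838, terminal growth 0.039, discount at r = 0.17.
D_1 = 3.5433
D_2 = 4.5489
D_3 = 5.8398
D_4 = 7.4972
Terminal value at t=4: TV = D_5/(r−g) = 7.7896/(0.17−0.039) = 59.4625
P₀ = 3.5433/(1+0.17)^1 + 4.5489/(1+0.17)^2 + 5.8398/(1+0.17)^3 + 7.4972/(1+0.17)^4 + 59.4625/(1+0.17)^4 = 45.7307

$45.73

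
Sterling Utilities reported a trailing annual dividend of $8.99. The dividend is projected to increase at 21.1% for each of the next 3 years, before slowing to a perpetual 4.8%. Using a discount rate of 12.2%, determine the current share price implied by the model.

$191.56

Two-stage DDM. Project D₁…D_3 at 0.211, terminal growth 0.048, discount at r = 0.122.
D_1 = 10.8869
D_2 = 13.1840
D_3 = 15.9659
Terminal value at t=3: TV = D_4/(r−g) = 16.7322/(0.122−0.048) = 226.1110
P₀ = 10.8869/(1+0.122)^1 + 13.1840/(1+0.122)^2 + 15.9659/(1+0.122)^3 + 226.1110/(1+0.122)^3 = 191.5616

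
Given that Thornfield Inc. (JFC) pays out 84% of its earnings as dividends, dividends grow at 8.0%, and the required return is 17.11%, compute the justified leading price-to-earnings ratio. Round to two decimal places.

Justified leading P/E = b/(r−g) = 0.84/(0.1711−0.08) = 9.2206

9.22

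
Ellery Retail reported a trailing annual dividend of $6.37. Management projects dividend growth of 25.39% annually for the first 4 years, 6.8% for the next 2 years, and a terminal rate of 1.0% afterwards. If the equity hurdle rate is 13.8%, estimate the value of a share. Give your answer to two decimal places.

Three-stage DDM. Project D₁…D_6; terminal Gordon value at t=6 with g = 0.01; discount at r = 0.138.
D_1 = 7.9873
D_2 = 10.0153
D_3 = 12.5582
D_4 = 15.7468
D_5 = 16.8175
D_6 = 17.9611
TV_6 = 18.1407/(0.138−0.01) = 141.7245
P₀ = Σ Dₜ/(1+r)ᵗ + TV_6/(1+r)^6 = 114.9953

$115.00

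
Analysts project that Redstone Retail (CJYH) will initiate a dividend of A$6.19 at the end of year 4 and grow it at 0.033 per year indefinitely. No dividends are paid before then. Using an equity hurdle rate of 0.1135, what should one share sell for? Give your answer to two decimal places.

Deferred-dividend DDM. At t=3 the remaining stream is a growing perpetuity with first payment D_4 = 6.19.
V_3 = D_4/(r−g) = 6.19/(0.1135−0.033) = 76.8944
P₀ = V_3/(1+r)^3 = 76.8944/(1+0.1135)^3 = 55.6960

A$55.70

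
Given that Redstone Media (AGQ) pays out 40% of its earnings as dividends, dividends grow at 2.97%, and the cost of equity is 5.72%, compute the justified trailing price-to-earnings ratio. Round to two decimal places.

14.98

Justified trailing P/E = b(1+g)/(r−g) = 0.40×(1+0.0297)/(0.0572−0.0297) = 14.9775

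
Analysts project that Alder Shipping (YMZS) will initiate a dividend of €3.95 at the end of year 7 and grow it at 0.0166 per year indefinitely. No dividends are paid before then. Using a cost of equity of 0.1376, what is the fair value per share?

€15.06

Deferred-dividend DDM. At t=6 the remaining stream is a growing perpetuity with first payment D_7 = 3.95.
V_6 = D_7/(r−g) = 3.95/(0.1376−0.0166) = 32.6446
P₀ = V_6/(1+r)^6 = 32.6446/(1+0.1376)^6 = 15.0617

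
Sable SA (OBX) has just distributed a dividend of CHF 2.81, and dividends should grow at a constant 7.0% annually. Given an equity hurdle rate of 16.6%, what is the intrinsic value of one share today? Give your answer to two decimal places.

Gordon growth model: P₀ = D₁/(r − g). D₁ = 2.81 × (1 + 0.07) = 3.0067.
P₀ = 3.0067 / (0.166 − 0.07) = 3.0067 / 0.096 = 31.3198

CHF 31.32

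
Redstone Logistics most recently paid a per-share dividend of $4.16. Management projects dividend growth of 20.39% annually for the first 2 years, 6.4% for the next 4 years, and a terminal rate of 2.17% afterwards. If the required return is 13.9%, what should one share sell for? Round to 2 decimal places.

$55.60

Three-stage DDM. Project D₁…D_6; terminal Gordon value at t=6 with g = 0.0217; discount at r = 0.139.
D_1 = 5.0082
D_2 = 6.0294
D_3 = 6.4153
D_4 = 6.8259
D_5 = 7.2627
D_6 = 7.7275
TV_6 = 7.8952/(0.139−0.0217) = 67.3079
P₀ = Σ Dₜ/(1+r)ᵗ + TV_6/(1+r)^6 = 55.5961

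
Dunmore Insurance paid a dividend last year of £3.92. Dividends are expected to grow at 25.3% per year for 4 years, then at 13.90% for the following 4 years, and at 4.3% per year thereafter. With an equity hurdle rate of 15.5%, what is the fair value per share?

Three-stage DDM. Project D₁…D_8; terminal Gordon value at t=8 with g = 0.043; discount at r = 0.155.
D_1 = 4.9118
D_2 = 6.1544
D_3 = 7.7115
D_4 = 9.6625
D_5 = 11.0056
D_6 = 12.5354
D_7 = 14.2778
D_8 = 16.2624
TV_8 = 16.9617/(0.155−0.043) = 151.4438
P₀ = Σ Dₜ/(1+r)ᵗ + TV_8/(1+r)^8 = 88.0952

£88.10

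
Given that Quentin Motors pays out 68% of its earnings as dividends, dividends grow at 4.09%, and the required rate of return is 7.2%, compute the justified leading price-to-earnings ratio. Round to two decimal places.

21.86

Justified leading P/E = b/(r−g) = 0.68/(0.072−0.0409) = 21.8650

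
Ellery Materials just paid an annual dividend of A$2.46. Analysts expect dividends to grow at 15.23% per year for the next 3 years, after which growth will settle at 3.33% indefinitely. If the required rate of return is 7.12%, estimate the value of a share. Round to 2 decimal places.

Two-stage DDM. Project D₁…D_3 at 0.1523, terminal growth 0.0333, discount at r = 0.0712.
D_1 = 2.8347
D_2 = 3.2664
D_3 = 3.7638
Terminal value at t=3: TV = D_4/(r−g) = 3.8892/(0.0712−0.0333) = 102.6169
P₀ = 2.8347/(1+0.0712)^1 + 3.2664/(1+0.0712)^2 + 3.7638/(1+0.0712)^3 + 102.6169/(1+0.0712)^3 = 92.0397

A$92.04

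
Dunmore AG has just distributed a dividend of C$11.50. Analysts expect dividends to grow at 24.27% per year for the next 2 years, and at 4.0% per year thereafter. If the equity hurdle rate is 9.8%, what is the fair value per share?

Two-stage DDM. Project D₁…D_2 at 0.2427, terminal growth 0.04, discount at r = 0.098.
D_1 = 14.2910
D_2 = 17.7595
Terminal value at t=2: TV = D_3/(r−g) = 18.4699/(0.098−0.04) = 318.4460
P₀ = 14.2910/(1+0.098)^1 + 17.7595/(1+0.098)^2 + 318.4460/(1+0.098)^2 = 291.8844

C$291.88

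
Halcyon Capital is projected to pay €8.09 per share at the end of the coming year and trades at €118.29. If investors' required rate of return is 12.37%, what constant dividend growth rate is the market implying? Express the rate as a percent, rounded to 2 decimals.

From P₀ = D₁/(r − g), the implied growth is g = r − D₁/P₀.
g = 0.1237 − 8.09/118.29 = 0.1237 − 0.06839 = 0.05531

5.53%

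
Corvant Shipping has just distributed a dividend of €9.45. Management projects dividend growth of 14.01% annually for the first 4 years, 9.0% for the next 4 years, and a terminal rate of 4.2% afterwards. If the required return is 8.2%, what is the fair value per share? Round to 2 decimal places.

Three-stage DDM. Project D₁…D_8; terminal Gordon value at t=8 with g = 0.042; discount at r = 0.082.
D_1 = 10.7739
D_2 = 12.2834
D_3 = 14.0043
D_4 = 15.9663
D_5 = 17.4032
D_6 = 18.9695
D_7 = 20.6768
D_8 = 22.5377
TV_8 = 23.4843/(0.082−0.042) = 587.1071
P₀ = Σ Dₜ/(1+r)ᵗ + TV_8/(1+r)^8 = 403.1540

€403.15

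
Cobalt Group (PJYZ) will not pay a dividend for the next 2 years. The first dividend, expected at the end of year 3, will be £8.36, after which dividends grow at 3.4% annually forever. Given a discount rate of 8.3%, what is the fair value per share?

Deferred-dividend DDM. At t=2 the remaining stream is a growing perpetuity with first payment D_3 = 8.36.
V_2 = D_3/(r−g) = 8.36/(0.083−0.034) = 170.6122
P₀ = V_2/(1+r)^2 = 170.6122/(1+0.083)^2 = 145.4632

£145.46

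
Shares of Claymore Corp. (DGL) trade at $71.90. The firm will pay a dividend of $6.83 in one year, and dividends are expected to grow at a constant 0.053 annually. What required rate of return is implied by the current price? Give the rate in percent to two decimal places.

Rearranging the constant-growth DDM: r = D₁/P₀ + g.
r = 6.8300 / 71.90 + 0.053 = 0.09499 + 0.053 = 0.14799

14.80%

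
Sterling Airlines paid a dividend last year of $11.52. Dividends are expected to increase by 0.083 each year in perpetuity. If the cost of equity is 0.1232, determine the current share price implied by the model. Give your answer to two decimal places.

Gordon growth model: P₀ = D₁/(r − g). D₁ = 11.52 × (1 + 0.083) = 12.4762.
P₀ = 12.4762 / (0.1232 − 0.083) = 12.4762 / 0.0402 = 310.3522

$310.35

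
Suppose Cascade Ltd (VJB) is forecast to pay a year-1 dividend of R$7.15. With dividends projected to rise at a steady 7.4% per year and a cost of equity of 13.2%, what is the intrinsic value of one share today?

R$123.28

Gordon growth model: P₀ = D₁/(r − g), with D₁ = 7.15 given directly.
P₀ = 7.1500 / (0.132 − 0.074) = 7.1500 / 0.058 = 123.2759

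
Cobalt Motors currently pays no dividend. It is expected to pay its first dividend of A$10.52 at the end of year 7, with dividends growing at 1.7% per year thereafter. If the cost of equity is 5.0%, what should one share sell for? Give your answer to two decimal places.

A$237.88

Deferred-dividend DDM. At t=6 the remaining stream is a growing perpetuity with first payment D_7 = 10.52.
V_6 = D_7/(r−g) = 10.52/(0.05−0.017) = 318.7879
P₀ = V_6/(1+r)^6 = 318.7879/(1+0.05)^6 = 237.8844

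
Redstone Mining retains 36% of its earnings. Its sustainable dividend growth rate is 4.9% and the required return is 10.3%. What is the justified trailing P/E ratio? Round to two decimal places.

Payout ratio b = 1 − 0.36 = 0.64.
Justified trailing P/E = b(1+g)/(r−g) = 0.64×(1+0.049)/(0.103−0.049) = 12.4326

12.43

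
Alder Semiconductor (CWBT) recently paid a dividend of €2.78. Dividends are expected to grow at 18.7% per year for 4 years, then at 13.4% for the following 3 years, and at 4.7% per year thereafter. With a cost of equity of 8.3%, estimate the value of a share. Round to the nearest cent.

Three-stage DDM. Project D₁…D_7; terminal Gordon value at t=7 with g = 0.047; discount at r = 0.083.
D_1 = 3.2999
D_2 = 3.9169
D_3 = 4.6494
D_4 = 5.5188
D_5 = 6.2584
D_6 = 7.0970
D_7 = 8.0480
TV_7 = 8.4262/(0.083−0.047) = 234.0621
P₀ = Σ Dₜ/(1+r)ᵗ + TV_7/(1+r)^7 = 161.2099

€161.21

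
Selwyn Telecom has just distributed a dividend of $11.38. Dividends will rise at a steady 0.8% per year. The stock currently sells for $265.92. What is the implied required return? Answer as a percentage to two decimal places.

Rearranging the constant-growth DDM: r = D₁/P₀ + g.
D₁ = 11.38 × (1 + 0.008) = 11.4710.
r = 11.4710 / 265.92 + 0.008 = 0.04314 + 0.008 = 0.05114

5.11%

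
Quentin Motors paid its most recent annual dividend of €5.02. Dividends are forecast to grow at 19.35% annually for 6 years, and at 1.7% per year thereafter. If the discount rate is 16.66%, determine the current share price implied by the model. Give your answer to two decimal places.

€71.78

Two-stage DDM. Project D₁…D_6 at 0.1935, terminal growth 0.017, discount at r = 0.1666.
D_1 = 5.9914
D_2 = 7.1507
D_3 = 8.5344
D_4 = 10.1858
D_5 = 12.1567
D_6 = 14.5090
Terminal value at t=6: TV = D_7/(r−g) = 14.7557/(0.1666−0.017) = 98.6342
P₀ = 5.9914/(1+0.1666)^1 + 7.1507/(1+0.1666)^2 + 8.5344/(1+0.1666)^3 + 10.1858/(1+0.1666)^4 + 12.1567/(1+0.1666)^5 + 14.5090/(1+0.1666)^6 + 98.6342/(1+0.1666)^6 = 71.7752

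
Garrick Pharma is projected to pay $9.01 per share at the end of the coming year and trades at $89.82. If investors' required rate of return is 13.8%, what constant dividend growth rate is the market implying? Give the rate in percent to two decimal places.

3.77%

From P₀ = D₁/(r − g), the implied growth is g = r − D₁/P₀.
g = 0.138 − 9.01/89.82 = 0.138 − 0.10031 = 0.03769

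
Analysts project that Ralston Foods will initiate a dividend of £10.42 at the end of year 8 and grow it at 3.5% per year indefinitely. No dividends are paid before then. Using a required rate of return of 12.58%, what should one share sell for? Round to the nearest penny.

Deferred-dividend DDM. At t=7 the remaining stream is a growing perpetuity with first payment D_8 = 10.42.
V_7 = D_8/(r−g) = 10.42/(0.1258−0.035) = 114.7577
P₀ = V_7/(1+r)^7 = 114.7577/(1+0.1258)^7 = 50.0672

£50.07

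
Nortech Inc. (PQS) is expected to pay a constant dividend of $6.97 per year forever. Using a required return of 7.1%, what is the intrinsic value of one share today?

$98.17

Zero-growth DDM (perpetuity): P₀ = D/r = 6.97 / 0.071 = 98.1690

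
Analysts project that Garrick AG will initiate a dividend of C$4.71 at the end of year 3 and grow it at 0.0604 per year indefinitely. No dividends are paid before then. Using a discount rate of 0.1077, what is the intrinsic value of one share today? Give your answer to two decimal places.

C$81.16

Deferred-dividend DDM. At t=2 the remaining stream is a growing perpetuity with first payment D_3 = 4.71.
V_2 = D_3/(r−g) = 4.71/(0.1077−0.0604) = 99.5772
P₀ = V_2/(1+r)^2 = 99.5772/(1+0.1077)^2 = 81.1550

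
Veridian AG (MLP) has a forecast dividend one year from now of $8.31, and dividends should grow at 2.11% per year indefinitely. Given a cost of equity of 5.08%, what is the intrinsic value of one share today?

Gordon growth model: P₀ = D₁/(r − g), with D₁ = 8.31 given directly.
P₀ = 8.3100 / (0.0508 − 0.0211) = 8.3100 / 0.0297 = 279.7980

$279.80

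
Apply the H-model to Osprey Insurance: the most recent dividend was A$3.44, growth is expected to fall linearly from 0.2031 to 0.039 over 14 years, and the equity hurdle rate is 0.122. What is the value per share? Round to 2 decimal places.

A$90.67

H-model: P₀ = D₀[(1+g_L) + H(g_S−g_L)]/(r−g_L), with H = 14/2 = 7.
P₀ = 3.44 × [(1+0.039) + 7×(0.2031−0.039)] / (0.122−0.039)
   = 3.44 × 2.1877 / 0.083 = 90.6709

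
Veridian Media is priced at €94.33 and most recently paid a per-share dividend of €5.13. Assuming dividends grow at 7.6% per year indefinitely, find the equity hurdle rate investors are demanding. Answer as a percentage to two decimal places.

13.45%

Rearranging the constant-growth DDM: r = D₁/P₀ + g.
D₁ = 5.13 × (1 + 0.076) = 5.5199.
r = 5.5199 / 94.33 + 0.076 = 0.05852 + 0.076 = 0.13452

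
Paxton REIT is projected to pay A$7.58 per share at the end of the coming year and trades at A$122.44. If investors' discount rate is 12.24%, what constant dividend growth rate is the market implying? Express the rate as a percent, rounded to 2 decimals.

From P₀ = D₁/(r − g), the implied growth is g = r − D₁/P₀.
g = 0.1224 − 7.58/122.44 = 0.1224 − 0.06191 = 0.06049

6.05%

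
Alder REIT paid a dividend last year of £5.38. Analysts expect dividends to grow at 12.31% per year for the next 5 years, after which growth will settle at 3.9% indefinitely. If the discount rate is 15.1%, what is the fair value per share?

Two-stage DDM. Project D₁…D_5 at 0.1231, terminal growth 0.039, discount at r = 0.151.
D_1 = 6.0423
D_2 = 6.7861
D_3 = 7.6214
D_4 = 8.5596
D_5 = 9.6133
Terminal value at t=5: TV = D_6/(r−g) = 9.9883/(0.151−0.039) = 89.1809
P₀ = 6.0423/(1+0.151)^1 + 6.7861/(1+0.151)^2 + 7.6214/(1+0.151)^3 + 8.5596/(1+0.151)^4 + 9.6133/(1+0.151)^5 + 89.1809/(1+0.151)^5 = 69.1523

£69.15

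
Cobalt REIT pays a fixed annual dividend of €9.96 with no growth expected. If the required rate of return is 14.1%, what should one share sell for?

€70.64

Zero-growth DDM (perpetuity): P₀ = D/r = 9.96 / 0.141 = 70.6383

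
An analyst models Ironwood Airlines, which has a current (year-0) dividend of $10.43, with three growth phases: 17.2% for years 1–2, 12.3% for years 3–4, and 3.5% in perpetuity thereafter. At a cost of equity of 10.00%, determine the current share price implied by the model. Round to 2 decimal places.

$243.88

Three-stage DDM. Project D₁…D_4; terminal Gordon value at t=4 with g = 0.035; discount at r = 0.1.
D_1 = 12.2240
D_2 = 14.3265
D_3 = 16.0886
D_4 = 18.0675
TV_4 = 18.6999/(0.1−0.035) = 287.6908
P₀ = Σ Dₜ/(1+r)ᵗ + TV_4/(1+r)^4 = 243.8775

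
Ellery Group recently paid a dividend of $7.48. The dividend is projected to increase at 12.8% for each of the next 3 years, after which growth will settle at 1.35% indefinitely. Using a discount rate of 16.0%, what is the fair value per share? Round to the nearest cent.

Two-stage DDM. Project D₁…D_3 at 0.128, terminal growth 0.0135, discount at r = 0.16.
D_1 = 8.4374
D_2 = 9.5174
D_3 = 10.7357
Terminal value at t=3: TV = D_4/(r−g) = 10.8806/(0.16−0.0135) = 74.2703
P₀ = 8.4374/(1+0.16)^1 + 9.5174/(1+0.16)^2 + 10.7357/(1+0.16)^3 + 74.2703/(1+0.16)^3 = 68.8064

$68.81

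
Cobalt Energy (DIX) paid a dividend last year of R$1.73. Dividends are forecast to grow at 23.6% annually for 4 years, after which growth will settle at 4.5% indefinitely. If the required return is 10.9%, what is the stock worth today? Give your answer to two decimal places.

R$52.73

Two-stage DDM. Project D₁…D_4 at 0.236, terminal growth 0.045, discount at r = 0.109.
D_1 = 2.1383
D_2 = 2.6429
D_3 = 3.2666
D_4 = 4.0376
Terminal value at t=4: TV = D_5/(r−g) = 4.2193/(0.109−0.045) = 65.9259
P₀ = 2.1383/(1+0.109)^1 + 2.6429/(1+0.109)^2 + 3.2666/(1+0.109)^3 + 4.0376/(1+0.109)^4 + 65.9259/(1+0.109)^4 = 52.7256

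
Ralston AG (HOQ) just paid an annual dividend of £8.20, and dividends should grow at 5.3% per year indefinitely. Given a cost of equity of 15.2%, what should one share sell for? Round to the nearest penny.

Gordon growth model: P₀ = D₁/(r − g). D₁ = 8.20 × (1 + 0.053) = 8.6346.
P₀ = 8.6346 / (0.152 − 0.053) = 8.6346 / 0.099 = 87.2182

£87.22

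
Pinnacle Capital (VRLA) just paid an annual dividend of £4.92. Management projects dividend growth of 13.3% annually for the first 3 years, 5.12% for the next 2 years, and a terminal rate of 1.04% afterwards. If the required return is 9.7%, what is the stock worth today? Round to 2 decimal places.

Three-stage DDM. Project D₁…D_5; terminal Gordon value at t=5 with g = 0.0104; discount at r = 0.097.
D_1 = 5.5744
D_2 = 6.3157
D_3 = 7.1557
D_4 = 7.5221
D_5 = 7.9073
TV_5 = 7.9895/(0.097−0.0104) = 92.2574
P₀ = Σ Dₜ/(1+r)ᵗ + TV_5/(1+r)^5 = 83.9937

£83.99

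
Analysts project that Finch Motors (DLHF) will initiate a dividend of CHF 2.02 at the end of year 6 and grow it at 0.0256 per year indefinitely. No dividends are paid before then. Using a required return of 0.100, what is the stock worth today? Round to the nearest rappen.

CHF 16.86

Deferred-dividend DDM. At t=5 the remaining stream is a growing perpetuity with first payment D_6 = 2.02.
V_5 = D_6/(r−g) = 2.02/(0.1−0.0256) = 27.1505
P₀ = V_5/(1+r)^5 = 27.1505/(1+0.1)^5 = 16.8583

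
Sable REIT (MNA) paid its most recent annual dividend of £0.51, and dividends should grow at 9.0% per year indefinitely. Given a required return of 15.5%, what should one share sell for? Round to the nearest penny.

£8.55

Gordon growth model: P₀ = D₁/(r − g). D₁ = 0.51 × (1 + 0.09) = 0.5559.
P₀ = 0.5559 / (0.155 − 0.09) = 0.5559 / 0.065 = 8.5523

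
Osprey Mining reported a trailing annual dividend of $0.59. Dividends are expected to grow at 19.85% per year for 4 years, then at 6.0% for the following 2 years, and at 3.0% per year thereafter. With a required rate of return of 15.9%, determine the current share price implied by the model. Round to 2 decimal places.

$8.26

Three-stage DDM. Project D₁…D_6; terminal Gordon value at t=6 with g = 0.03; discount at r = 0.159.
D_1 = 0.7071
D_2 = 0.8475
D_3 = 1.0157
D_4 = 1.2173
D_5 = 1.2904
D_6 = 1.3678
TV_6 = 1.4088/(0.159−0.03) = 10.9210
P₀ = Σ Dₜ/(1+r)ᵗ + TV_6/(1+r)^6 = 8.2551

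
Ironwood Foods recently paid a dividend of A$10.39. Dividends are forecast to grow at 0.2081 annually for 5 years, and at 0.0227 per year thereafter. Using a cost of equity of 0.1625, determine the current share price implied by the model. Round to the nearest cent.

A$150.52

Two-stage DDM. Project D₁…D_5 at 0.2081, terminal growth 0.0227, discount at r = 0.1625.
D_1 = 12.5522
D_2 = 15.1643
D_3 = 18.3199
D_4 = 22.1323
D_5 = 26.7381
Terminal value at t=5: TV = D_6/(r−g) = 27.3450/(0.1625−0.0227) = 195.6010
P₀ = 12.5522/(1+0.1625)^1 + 15.1643/(1+0.1625)^2 + 18.3199/(1+0.1625)^3 + 22.1323/(1+0.1625)^4 + 26.7381/(1+0.1625)^5 + 195.6010/(1+0.1625)^5 = 150.5237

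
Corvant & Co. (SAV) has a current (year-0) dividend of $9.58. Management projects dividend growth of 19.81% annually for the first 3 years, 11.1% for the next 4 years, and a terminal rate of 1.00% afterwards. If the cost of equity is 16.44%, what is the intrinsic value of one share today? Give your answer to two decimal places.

Three-stage DDM. Project D₁…D_7; terminal Gordon value at t=7 with g = 0.01; discount at r = 0.1644.
D_1 = 11.4778
D_2 = 13.7515
D_3 = 16.4757
D_4 = 18.3045
D_5 = 20.3363
D_6 = 22.5937
D_7 = 25.1016
TV_7 = 25.3526/(0.1644−0.01) = 164.2007
P₀ = Σ Dₜ/(1+r)ᵗ + TV_7/(1+r)^7 = 124.1883

$124.19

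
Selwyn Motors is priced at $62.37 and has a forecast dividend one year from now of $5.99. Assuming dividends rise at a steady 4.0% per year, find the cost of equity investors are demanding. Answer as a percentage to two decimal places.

Rearranging the constant-growth DDM: r = D₁/P₀ + g.
r = 5.9900 / 62.37 + 0.04 = 0.09604 + 0.04 = 0.13604

13.60%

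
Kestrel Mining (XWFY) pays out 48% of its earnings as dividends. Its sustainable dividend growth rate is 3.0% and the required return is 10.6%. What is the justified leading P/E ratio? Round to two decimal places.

6.32

Justified leading P/E = b/(r−g) = 0.48/(0.106−0.03) = 6.3158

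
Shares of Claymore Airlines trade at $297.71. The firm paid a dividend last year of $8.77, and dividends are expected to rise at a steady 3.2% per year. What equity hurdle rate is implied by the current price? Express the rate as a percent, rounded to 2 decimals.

6.24%

Rearranging the constant-growth DDM: r = D₁/P₀ + g.
D₁ = 8.77 × (1 + 0.032) = 9.0506.
r = 9.0506 / 297.71 + 0.032 = 0.03040 + 0.032 = 0.06240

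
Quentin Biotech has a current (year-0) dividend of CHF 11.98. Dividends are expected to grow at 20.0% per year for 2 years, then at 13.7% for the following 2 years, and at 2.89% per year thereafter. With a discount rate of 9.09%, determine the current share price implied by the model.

Three-stage DDM. Project D₁…D_4; terminal Gordon value at t=4 with g = 0.0289; discount at r = 0.0909.
D_1 = 14.3760
D_2 = 17.2512
D_3 = 19.6146
D_4 = 22.3018
TV_4 = 22.9463/(0.0909−0.0289) = 370.1022
P₀ = Σ Dₜ/(1+r)ᵗ + TV_4/(1+r)^4 = 319.8555

CHF 319.86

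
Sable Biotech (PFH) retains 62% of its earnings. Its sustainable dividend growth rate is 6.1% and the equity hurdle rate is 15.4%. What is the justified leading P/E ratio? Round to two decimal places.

Payout ratio b = 1 − 0.62 = 0.38.
Justified leading P/E = b/(r−g) = 0.38/(0.154−0.061) = 4.0860

4.09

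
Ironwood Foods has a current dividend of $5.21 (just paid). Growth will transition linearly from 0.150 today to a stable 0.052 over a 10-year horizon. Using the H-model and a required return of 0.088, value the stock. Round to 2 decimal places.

H-model: P₀ = D₀[(1+g_L) + H(g_S−g_L)]/(r−g_L), with H = 10/2 = 5.
P₀ = 5.21 × [(1+0.052) + 5×(0.15−0.052)] / (0.088−0.052)
   = 5.21 × 1.5420 / 0.036 = 223.1617

$223.16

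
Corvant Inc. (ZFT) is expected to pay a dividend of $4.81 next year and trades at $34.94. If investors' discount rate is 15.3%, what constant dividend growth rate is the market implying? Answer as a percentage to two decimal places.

From P₀ = D₁/(r − g), the implied growth is g = r − D₁/P₀.
g = 0.153 − 4.81/34.94 = 0.153 − 0.13766 = 0.01534

1.53%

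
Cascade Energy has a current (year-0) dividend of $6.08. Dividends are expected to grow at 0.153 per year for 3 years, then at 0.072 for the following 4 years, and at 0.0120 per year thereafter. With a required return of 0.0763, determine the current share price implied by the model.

Three-stage DDM. Project D₁…D_7; terminal Gordon value at t=7 with g = 0.012; discount at r = 0.0763.
D_1 = 7.0102
D_2 = 8.0828
D_3 = 9.3195
D_4 = 9.9905
D_5 = 10.7098
D_6 = 11.4809
D_7 = 12.3075
TV_7 = 12.4552/(0.0763−0.012) = 193.7047
P₀ = Σ Dₜ/(1+r)ᵗ + TV_7/(1+r)^7 = 166.3394

$166.34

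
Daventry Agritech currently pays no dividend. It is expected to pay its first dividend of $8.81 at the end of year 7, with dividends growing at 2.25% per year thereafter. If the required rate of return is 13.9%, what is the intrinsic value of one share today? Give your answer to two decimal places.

$34.63

Deferred-dividend DDM. At t=6 the remaining stream is a growing perpetuity with first payment D_7 = 8.81.
V_6 = D_7/(r−g) = 8.81/(0.139−0.0225) = 75.6223
P₀ = V_6/(1+r)^6 = 75.6223/(1+0.139)^6 = 34.6344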